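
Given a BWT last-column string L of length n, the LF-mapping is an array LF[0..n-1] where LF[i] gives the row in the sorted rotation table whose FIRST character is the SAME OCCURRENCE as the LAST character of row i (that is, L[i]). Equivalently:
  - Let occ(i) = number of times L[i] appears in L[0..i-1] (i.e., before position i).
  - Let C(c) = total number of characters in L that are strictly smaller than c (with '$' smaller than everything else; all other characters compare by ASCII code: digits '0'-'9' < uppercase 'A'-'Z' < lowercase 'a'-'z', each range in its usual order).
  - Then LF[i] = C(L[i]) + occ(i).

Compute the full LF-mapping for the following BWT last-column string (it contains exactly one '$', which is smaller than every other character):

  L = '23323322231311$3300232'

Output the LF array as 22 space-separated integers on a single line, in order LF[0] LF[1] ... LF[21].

Char counts: '$':1, '0':2, '1':3, '2':7, '3':9
C (first-col start): C('$')=0, C('0')=1, C('1')=3, C('2')=6, C('3')=13
L[0]='2': occ=0, LF[0]=C('2')+0=6+0=6
L[1]='3': occ=0, LF[1]=C('3')+0=13+0=13
L[2]='3': occ=1, LF[2]=C('3')+1=13+1=14
L[3]='2': occ=1, LF[3]=C('2')+1=6+1=7
L[4]='3': occ=2, LF[4]=C('3')+2=13+2=15
L[5]='3': occ=3, LF[5]=C('3')+3=13+3=16
L[6]='2': occ=2, LF[6]=C('2')+2=6+2=8
L[7]='2': occ=3, LF[7]=C('2')+3=6+3=9
L[8]='2': occ=4, LF[8]=C('2')+4=6+4=10
L[9]='3': occ=4, LF[9]=C('3')+4=13+4=17
L[10]='1': occ=0, LF[10]=C('1')+0=3+0=3
L[11]='3': occ=5, LF[11]=C('3')+5=13+5=18
L[12]='1': occ=1, LF[12]=C('1')+1=3+1=4
L[13]='1': occ=2, LF[13]=C('1')+2=3+2=5
L[14]='$': occ=0, LF[14]=C('$')+0=0+0=0
L[15]='3': occ=6, LF[15]=C('3')+6=13+6=19
L[16]='3': occ=7, LF[16]=C('3')+7=13+7=20
L[17]='0': occ=0, LF[17]=C('0')+0=1+0=1
L[18]='0': occ=1, LF[18]=C('0')+1=1+1=2
L[19]='2': occ=5, LF[19]=C('2')+5=6+5=11
L[20]='3': occ=8, LF[20]=C('3')+8=13+8=21
L[21]='2': occ=6, LF[21]=C('2')+6=6+6=12

Answer: 6 13 14 7 15 16 8 9 10 17 3 18 4 5 0 19 20 1 2 11 21 12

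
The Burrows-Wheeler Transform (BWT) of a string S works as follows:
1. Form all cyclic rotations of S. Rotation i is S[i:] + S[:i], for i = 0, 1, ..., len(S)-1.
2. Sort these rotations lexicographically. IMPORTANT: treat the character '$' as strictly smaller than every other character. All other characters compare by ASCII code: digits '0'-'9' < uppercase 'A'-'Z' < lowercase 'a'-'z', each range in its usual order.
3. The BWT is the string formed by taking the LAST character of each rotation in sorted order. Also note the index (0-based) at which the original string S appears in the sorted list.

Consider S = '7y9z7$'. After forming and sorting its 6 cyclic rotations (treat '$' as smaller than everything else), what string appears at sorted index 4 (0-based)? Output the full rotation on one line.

All 6 rotations (rotation i = S[i:]+S[:i]):
  rot[0] = 7y9z7$
  rot[1] = y9z7$7
  rot[2] = 9z7$7y
  rot[3] = z7$7y9
  rot[4] = 7$7y9z
  rot[5] = $7y9z7
Sorted (with $ < everything):
  sorted[0] = $7y9z7
  sorted[1] = 7$7y9z
  sorted[2] = 7y9z7$
  sorted[3] = 9z7$7y
  sorted[4] = y9z7$7
  sorted[5] = z7$7y9
sorted[4] = y9z7$7

Answer: y9z7$7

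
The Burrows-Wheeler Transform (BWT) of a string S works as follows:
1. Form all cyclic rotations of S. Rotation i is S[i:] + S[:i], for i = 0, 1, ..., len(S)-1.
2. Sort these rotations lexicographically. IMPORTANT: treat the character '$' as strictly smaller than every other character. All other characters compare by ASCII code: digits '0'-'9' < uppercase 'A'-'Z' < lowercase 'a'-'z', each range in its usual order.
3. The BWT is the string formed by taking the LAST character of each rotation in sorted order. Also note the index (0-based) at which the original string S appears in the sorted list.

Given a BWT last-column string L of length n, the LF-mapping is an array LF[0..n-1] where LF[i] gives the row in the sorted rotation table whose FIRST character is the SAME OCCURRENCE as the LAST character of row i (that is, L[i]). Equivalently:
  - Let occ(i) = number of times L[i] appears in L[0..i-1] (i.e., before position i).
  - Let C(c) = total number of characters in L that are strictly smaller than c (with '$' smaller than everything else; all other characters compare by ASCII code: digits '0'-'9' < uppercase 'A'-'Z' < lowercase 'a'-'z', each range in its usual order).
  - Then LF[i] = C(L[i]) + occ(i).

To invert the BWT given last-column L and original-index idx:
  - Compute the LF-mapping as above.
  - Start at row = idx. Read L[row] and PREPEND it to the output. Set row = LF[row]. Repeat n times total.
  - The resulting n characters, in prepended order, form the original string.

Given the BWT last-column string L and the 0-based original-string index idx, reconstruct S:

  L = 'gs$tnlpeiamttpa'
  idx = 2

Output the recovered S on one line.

Answer: attemptsapling$

Derivation:
LF mapping: 4 11 0 12 8 6 9 3 5 1 7 13 14 10 2
Walk LF starting at row 2, prepending L[row]:
  step 1: row=2, L[2]='$', prepend. Next row=LF[2]=0
  step 2: row=0, L[0]='g', prepend. Next row=LF[0]=4
  step 3: row=4, L[4]='n', prepend. Next row=LF[4]=8
  step 4: row=8, L[8]='i', prepend. Next row=LF[8]=5
  step 5: row=5, L[5]='l', prepend. Next row=LF[5]=6
  step 6: row=6, L[6]='p', prepend. Next row=LF[6]=9
  step 7: row=9, L[9]='a', prepend. Next row=LF[9]=1
  step 8: row=1, L[1]='s', prepend. Next row=LF[1]=11
  step 9: row=11, L[11]='t', prepend. Next row=LF[11]=13
  step 10: row=13, L[13]='p', prepend. Next row=LF[13]=10
  step 11: row=10, L[10]='m', prepend. Next row=LF[10]=7
  step 12: row=7, L[7]='e', prepend. Next row=LF[7]=3
  step 13: row=3, L[3]='t', prepend. Next row=LF[3]=12
  step 14: row=12, L[12]='t', prepend. Next row=LF[12]=14
  step 15: row=14, L[14]='a', prepend. Next row=LF[14]=2
Reversed output: attemptsapling$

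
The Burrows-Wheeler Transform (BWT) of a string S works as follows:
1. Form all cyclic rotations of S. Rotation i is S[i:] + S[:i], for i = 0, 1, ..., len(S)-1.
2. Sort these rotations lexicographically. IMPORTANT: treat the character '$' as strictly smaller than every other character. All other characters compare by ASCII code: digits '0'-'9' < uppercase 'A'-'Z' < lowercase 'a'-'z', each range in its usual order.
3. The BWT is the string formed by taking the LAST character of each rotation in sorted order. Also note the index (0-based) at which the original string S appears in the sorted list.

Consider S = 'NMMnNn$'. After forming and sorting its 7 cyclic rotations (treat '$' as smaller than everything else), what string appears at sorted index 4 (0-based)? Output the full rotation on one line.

Answer: Nn$NMMn

Derivation:
All 7 rotations (rotation i = S[i:]+S[:i]):
  rot[0] = NMMnNn$
  rot[1] = MMnNn$N
  rot[2] = MnNn$NM
  rot[3] = nNn$NMM
  rot[4] = Nn$NMMn
  rot[5] = n$NMMnN
  rot[6] = $NMMnNn
Sorted (with $ < everything):
  sorted[0] = $NMMnNn
  sorted[1] = MMnNn$N
  sorted[2] = MnNn$NM
  sorted[3] = NMMnNn$
  sorted[4] = Nn$NMMn
  sorted[5] = n$NMMnN
  sorted[6] = nNn$NMM
sorted[4] = Nn$NMMn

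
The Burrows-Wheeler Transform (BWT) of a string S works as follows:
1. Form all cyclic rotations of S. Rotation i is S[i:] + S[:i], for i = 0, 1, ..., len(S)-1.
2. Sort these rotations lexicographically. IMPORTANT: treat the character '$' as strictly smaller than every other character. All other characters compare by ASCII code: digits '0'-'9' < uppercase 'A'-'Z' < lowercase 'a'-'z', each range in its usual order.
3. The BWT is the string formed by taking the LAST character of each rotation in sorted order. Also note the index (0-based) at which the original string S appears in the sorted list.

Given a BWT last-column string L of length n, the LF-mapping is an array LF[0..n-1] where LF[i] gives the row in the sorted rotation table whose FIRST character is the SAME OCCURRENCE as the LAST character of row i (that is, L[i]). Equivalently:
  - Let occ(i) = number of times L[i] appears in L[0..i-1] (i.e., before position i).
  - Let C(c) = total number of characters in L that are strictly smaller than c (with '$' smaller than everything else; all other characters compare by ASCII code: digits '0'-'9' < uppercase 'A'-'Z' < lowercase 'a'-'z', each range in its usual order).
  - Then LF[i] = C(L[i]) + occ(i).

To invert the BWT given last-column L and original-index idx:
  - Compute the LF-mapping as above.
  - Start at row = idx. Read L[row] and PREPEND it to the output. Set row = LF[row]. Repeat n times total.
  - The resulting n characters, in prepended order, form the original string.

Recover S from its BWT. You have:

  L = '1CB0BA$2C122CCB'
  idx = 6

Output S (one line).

LF mapping: 2 11 8 1 9 7 0 4 12 3 5 6 13 14 10
Walk LF starting at row 6, prepending L[row]:
  step 1: row=6, L[6]='$', prepend. Next row=LF[6]=0
  step 2: row=0, L[0]='1', prepend. Next row=LF[0]=2
  step 3: row=2, L[2]='B', prepend. Next row=LF[2]=8
  step 4: row=8, L[8]='C', prepend. Next row=LF[8]=12
  step 5: row=12, L[12]='C', prepend. Next row=LF[12]=13
  step 6: row=13, L[13]='C', prepend. Next row=LF[13]=14
  step 7: row=14, L[14]='B', prepend. Next row=LF[14]=10
  step 8: row=10, L[10]='2', prepend. Next row=LF[10]=5
  step 9: row=5, L[5]='A', prepend. Next row=LF[5]=7
  step 10: row=7, L[7]='2', prepend. Next row=LF[7]=4
  step 11: row=4, L[4]='B', prepend. Next row=LF[4]=9
  step 12: row=9, L[9]='1', prepend. Next row=LF[9]=3
  step 13: row=3, L[3]='0', prepend. Next row=LF[3]=1
  step 14: row=1, L[1]='C', prepend. Next row=LF[1]=11
  step 15: row=11, L[11]='2', prepend. Next row=LF[11]=6
Reversed output: 2C01B2A2BCCCB1$

Answer: 2C01B2A2BCCCB1$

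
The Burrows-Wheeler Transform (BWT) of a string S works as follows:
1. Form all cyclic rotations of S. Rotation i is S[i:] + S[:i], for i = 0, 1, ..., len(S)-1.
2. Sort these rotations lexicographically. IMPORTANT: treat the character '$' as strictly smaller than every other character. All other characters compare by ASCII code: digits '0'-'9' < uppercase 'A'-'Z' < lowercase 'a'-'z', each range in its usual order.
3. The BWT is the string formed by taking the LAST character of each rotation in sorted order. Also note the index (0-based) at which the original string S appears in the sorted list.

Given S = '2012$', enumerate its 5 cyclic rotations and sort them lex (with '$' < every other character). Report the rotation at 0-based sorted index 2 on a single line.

All 5 rotations (rotation i = S[i:]+S[:i]):
  rot[0] = 2012$
  rot[1] = 012$2
  rot[2] = 12$20
  rot[3] = 2$201
  rot[4] = $2012
Sorted (with $ < everything):
  sorted[0] = $2012
  sorted[1] = 012$2
  sorted[2] = 12$20
  sorted[3] = 2$201
  sorted[4] = 2012$
sorted[2] = 12$20

Answer: 12$20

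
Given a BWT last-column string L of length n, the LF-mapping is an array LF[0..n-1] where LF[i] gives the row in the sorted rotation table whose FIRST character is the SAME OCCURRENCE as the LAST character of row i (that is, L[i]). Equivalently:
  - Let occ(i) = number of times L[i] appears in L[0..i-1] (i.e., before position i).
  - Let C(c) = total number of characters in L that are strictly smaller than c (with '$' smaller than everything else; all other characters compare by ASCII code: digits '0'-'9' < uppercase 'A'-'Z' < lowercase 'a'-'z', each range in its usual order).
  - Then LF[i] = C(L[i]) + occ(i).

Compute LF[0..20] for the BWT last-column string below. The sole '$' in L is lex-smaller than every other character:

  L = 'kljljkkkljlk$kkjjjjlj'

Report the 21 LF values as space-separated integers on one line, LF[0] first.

Answer: 9 16 1 17 2 10 11 12 18 3 19 13 0 14 15 4 5 6 7 20 8

Derivation:
Char counts: '$':1, 'j':8, 'k':7, 'l':5
C (first-col start): C('$')=0, C('j')=1, C('k')=9, C('l')=16
L[0]='k': occ=0, LF[0]=C('k')+0=9+0=9
L[1]='l': occ=0, LF[1]=C('l')+0=16+0=16
L[2]='j': occ=0, LF[2]=C('j')+0=1+0=1
L[3]='l': occ=1, LF[3]=C('l')+1=16+1=17
L[4]='j': occ=1, LF[4]=C('j')+1=1+1=2
L[5]='k': occ=1, LF[5]=C('k')+1=9+1=10
L[6]='k': occ=2, LF[6]=C('k')+2=9+2=11
L[7]='k': occ=3, LF[7]=C('k')+3=9+3=12
L[8]='l': occ=2, LF[8]=C('l')+2=16+2=18
L[9]='j': occ=2, LF[9]=C('j')+2=1+2=3
L[10]='l': occ=3, LF[10]=C('l')+3=16+3=19
L[11]='k': occ=4, LF[11]=C('k')+4=9+4=13
L[12]='$': occ=0, LF[12]=C('$')+0=0+0=0
L[13]='k': occ=5, LF[13]=C('k')+5=9+5=14
L[14]='k': occ=6, LF[14]=C('k')+6=9+6=15
L[15]='j': occ=3, LF[15]=C('j')+3=1+3=4
L[16]='j': occ=4, LF[16]=C('j')+4=1+4=5
L[17]='j': occ=5, LF[17]=C('j')+5=1+5=6
L[18]='j': occ=6, LF[18]=C('j')+6=1+6=7
L[19]='l': occ=4, LF[19]=C('l')+4=16+4=20
L[20]='j': occ=7, LF[20]=C('j')+7=1+7=8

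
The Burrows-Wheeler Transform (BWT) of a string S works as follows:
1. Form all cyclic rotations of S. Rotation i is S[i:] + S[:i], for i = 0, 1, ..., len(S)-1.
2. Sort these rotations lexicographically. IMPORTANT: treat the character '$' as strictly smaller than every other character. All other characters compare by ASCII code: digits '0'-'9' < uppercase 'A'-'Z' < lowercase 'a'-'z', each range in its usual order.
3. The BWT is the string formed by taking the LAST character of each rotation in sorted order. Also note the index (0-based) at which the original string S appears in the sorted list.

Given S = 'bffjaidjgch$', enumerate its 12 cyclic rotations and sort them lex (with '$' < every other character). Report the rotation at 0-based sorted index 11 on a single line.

Answer: jgch$bffjaid

Derivation:
All 12 rotations (rotation i = S[i:]+S[:i]):
  rot[0] = bffjaidjgch$
  rot[1] = ffjaidjgch$b
  rot[2] = fjaidjgch$bf
  rot[3] = jaidjgch$bff
  rot[4] = aidjgch$bffj
  rot[5] = idjgch$bffja
  rot[6] = djgch$bffjai
  rot[7] = jgch$bffjaid
  rot[8] = gch$bffjaidj
  rot[9] = ch$bffjaidjg
  rot[10] = h$bffjaidjgc
  rot[11] = $bffjaidjgch
Sorted (with $ < everything):
  sorted[0] = $bffjaidjgch
  sorted[1] = aidjgch$bffj
  sorted[2] = bffjaidjgch$
  sorted[3] = ch$bffjaidjg
  sorted[4] = djgch$bffjai
  sorted[5] = ffjaidjgch$b
  sorted[6] = fjaidjgch$bf
  sorted[7] = gch$bffjaidj
  sorted[8] = h$bffjaidjgc
  sorted[9] = idjgch$bffja
  sorted[10] = jaidjgch$bff
  sorted[11] = jgch$bffjaid
sorted[11] = jgch$bffjaid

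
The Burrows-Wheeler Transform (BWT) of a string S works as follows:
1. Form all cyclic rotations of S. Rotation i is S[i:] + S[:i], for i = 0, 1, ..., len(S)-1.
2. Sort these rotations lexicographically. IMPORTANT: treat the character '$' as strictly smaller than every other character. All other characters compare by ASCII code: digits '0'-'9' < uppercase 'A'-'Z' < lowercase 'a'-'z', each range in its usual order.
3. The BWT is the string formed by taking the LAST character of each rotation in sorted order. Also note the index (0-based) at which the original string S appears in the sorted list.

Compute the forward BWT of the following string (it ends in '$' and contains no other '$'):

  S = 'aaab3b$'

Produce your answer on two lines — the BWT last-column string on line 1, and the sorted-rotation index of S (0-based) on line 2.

All 7 rotations (rotation i = S[i:]+S[:i]):
  rot[0] = aaab3b$
  rot[1] = aab3b$a
  rot[2] = ab3b$aa
  rot[3] = b3b$aaa
  rot[4] = 3b$aaab
  rot[5] = b$aaab3
  rot[6] = $aaab3b
Sorted (with $ < everything):
  sorted[0] = $aaab3b  (last char: 'b')
  sorted[1] = 3b$aaab  (last char: 'b')
  sorted[2] = aaab3b$  (last char: '$')
  sorted[3] = aab3b$a  (last char: 'a')
  sorted[4] = ab3b$aa  (last char: 'a')
  sorted[5] = b$aaab3  (last char: '3')
  sorted[6] = b3b$aaa  (last char: 'a')
Last column: bb$aa3a
Original string S is at sorted index 2

Answer: bb$aa3a
2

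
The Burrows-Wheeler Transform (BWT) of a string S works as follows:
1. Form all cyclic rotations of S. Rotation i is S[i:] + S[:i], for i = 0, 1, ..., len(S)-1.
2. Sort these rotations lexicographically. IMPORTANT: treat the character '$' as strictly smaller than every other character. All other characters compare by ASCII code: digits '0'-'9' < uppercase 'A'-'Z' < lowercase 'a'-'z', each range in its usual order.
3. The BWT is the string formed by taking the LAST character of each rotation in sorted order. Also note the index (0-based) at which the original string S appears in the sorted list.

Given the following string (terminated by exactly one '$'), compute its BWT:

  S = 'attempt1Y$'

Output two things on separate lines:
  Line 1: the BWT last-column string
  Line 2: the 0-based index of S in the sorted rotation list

All 10 rotations (rotation i = S[i:]+S[:i]):
  rot[0] = attempt1Y$
  rot[1] = ttempt1Y$a
  rot[2] = tempt1Y$at
  rot[3] = empt1Y$att
  rot[4] = mpt1Y$atte
  rot[5] = pt1Y$attem
  rot[6] = t1Y$attemp
  rot[7] = 1Y$attempt
  rot[8] = Y$attempt1
  rot[9] = $attempt1Y
Sorted (with $ < everything):
  sorted[0] = $attempt1Y  (last char: 'Y')
  sorted[1] = 1Y$attempt  (last char: 't')
  sorted[2] = Y$attempt1  (last char: '1')
  sorted[3] = attempt1Y$  (last char: '$')
  sorted[4] = empt1Y$att  (last char: 't')
  sorted[5] = mpt1Y$atte  (last char: 'e')
  sorted[6] = pt1Y$attem  (last char: 'm')
  sorted[7] = t1Y$attemp  (last char: 'p')
  sorted[8] = tempt1Y$at  (last char: 't')
  sorted[9] = ttempt1Y$a  (last char: 'a')
Last column: Yt1$tempta
Original string S is at sorted index 3

Answer: Yt1$tempta
3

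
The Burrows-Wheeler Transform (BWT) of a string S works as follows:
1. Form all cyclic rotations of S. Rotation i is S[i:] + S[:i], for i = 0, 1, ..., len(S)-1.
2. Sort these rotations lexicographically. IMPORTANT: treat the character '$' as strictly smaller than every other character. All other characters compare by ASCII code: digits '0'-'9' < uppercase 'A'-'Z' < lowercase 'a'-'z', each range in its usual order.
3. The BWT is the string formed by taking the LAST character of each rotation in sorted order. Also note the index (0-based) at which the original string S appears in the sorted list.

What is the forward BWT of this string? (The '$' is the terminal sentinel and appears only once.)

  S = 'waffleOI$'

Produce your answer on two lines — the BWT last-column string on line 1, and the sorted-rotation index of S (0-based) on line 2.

All 9 rotations (rotation i = S[i:]+S[:i]):
  rot[0] = waffleOI$
  rot[1] = affleOI$w
  rot[2] = ffleOI$wa
  rot[3] = fleOI$waf
  rot[4] = leOI$waff
  rot[5] = eOI$waffl
  rot[6] = OI$waffle
  rot[7] = I$waffleO
  rot[8] = $waffleOI
Sorted (with $ < everything):
  sorted[0] = $waffleOI  (last char: 'I')
  sorted[1] = I$waffleO  (last char: 'O')
  sorted[2] = OI$waffle  (last char: 'e')
  sorted[3] = affleOI$w  (last char: 'w')
  sorted[4] = eOI$waffl  (last char: 'l')
  sorted[5] = ffleOI$wa  (last char: 'a')
  sorted[6] = fleOI$waf  (last char: 'f')
  sorted[7] = leOI$waff  (last char: 'f')
  sorted[8] = waffleOI$  (last char: '$')
Last column: IOewlaff$
Original string S is at sorted index 8

Answer: IOewlaff$
8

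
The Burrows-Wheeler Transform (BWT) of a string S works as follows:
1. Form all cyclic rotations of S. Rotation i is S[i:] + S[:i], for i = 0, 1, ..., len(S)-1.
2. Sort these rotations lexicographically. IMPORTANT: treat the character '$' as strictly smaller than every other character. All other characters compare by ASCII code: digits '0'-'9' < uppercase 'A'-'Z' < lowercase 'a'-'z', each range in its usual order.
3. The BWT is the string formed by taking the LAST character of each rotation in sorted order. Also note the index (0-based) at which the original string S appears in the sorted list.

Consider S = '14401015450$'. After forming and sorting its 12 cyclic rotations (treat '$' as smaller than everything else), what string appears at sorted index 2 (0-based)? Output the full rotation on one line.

All 12 rotations (rotation i = S[i:]+S[:i]):
  rot[0] = 14401015450$
  rot[1] = 4401015450$1
  rot[2] = 401015450$14
  rot[3] = 01015450$144
  rot[4] = 1015450$1440
  rot[5] = 015450$14401
  rot[6] = 15450$144010
  rot[7] = 5450$1440101
  rot[8] = 450$14401015
  rot[9] = 50$144010154
  rot[10] = 0$1440101545
  rot[11] = $14401015450
Sorted (with $ < everything):
  sorted[0] = $14401015450
  sorted[1] = 0$1440101545
  sorted[2] = 01015450$144
  sorted[3] = 015450$14401
  sorted[4] = 1015450$1440
  sorted[5] = 14401015450$
  sorted[6] = 15450$144010
  sorted[7] = 401015450$14
  sorted[8] = 4401015450$1
  sorted[9] = 450$14401015
  sorted[10] = 50$144010154
  sorted[11] = 5450$1440101
sorted[2] = 01015450$144

Answer: 01015450$144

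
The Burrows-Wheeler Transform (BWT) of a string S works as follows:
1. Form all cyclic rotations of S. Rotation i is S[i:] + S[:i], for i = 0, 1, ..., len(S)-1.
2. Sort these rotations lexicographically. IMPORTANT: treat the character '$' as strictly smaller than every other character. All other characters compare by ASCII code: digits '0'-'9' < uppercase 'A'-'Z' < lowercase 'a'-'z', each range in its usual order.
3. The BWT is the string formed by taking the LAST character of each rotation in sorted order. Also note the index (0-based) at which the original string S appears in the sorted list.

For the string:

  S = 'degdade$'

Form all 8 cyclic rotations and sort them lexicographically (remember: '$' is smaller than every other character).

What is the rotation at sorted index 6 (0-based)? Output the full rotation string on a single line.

Answer: egdade$d

Derivation:
All 8 rotations (rotation i = S[i:]+S[:i]):
  rot[0] = degdade$
  rot[1] = egdade$d
  rot[2] = gdade$de
  rot[3] = dade$deg
  rot[4] = ade$degd
  rot[5] = de$degda
  rot[6] = e$degdad
  rot[7] = $degdade
Sorted (with $ < everything):
  sorted[0] = $degdade
  sorted[1] = ade$degd
  sorted[2] = dade$deg
  sorted[3] = de$degda
  sorted[4] = degdade$
  sorted[5] = e$degdad
  sorted[6] = egdade$d
  sorted[7] = gdade$de
sorted[6] = egdade$d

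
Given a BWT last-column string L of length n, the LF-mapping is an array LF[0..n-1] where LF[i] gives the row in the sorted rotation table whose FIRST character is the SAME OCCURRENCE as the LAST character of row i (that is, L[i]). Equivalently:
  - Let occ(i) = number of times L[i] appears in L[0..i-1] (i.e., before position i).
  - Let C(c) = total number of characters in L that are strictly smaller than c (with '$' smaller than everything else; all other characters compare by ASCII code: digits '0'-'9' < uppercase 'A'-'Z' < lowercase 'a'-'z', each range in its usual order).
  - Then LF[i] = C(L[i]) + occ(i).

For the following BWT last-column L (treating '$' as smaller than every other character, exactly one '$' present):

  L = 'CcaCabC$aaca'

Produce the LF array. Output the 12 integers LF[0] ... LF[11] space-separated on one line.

Answer: 1 10 4 2 5 9 3 0 6 7 11 8

Derivation:
Char counts: '$':1, 'C':3, 'a':5, 'b':1, 'c':2
C (first-col start): C('$')=0, C('C')=1, C('a')=4, C('b')=9, C('c')=10
L[0]='C': occ=0, LF[0]=C('C')+0=1+0=1
L[1]='c': occ=0, LF[1]=C('c')+0=10+0=10
L[2]='a': occ=0, LF[2]=C('a')+0=4+0=4
L[3]='C': occ=1, LF[3]=C('C')+1=1+1=2
L[4]='a': occ=1, LF[4]=C('a')+1=4+1=5
L[5]='b': occ=0, LF[5]=C('b')+0=9+0=9
L[6]='C': occ=2, LF[6]=C('C')+2=1+2=3
L[7]='$': occ=0, LF[7]=C('$')+0=0+0=0
L[8]='a': occ=2, LF[8]=C('a')+2=4+2=6
L[9]='a': occ=3, LF[9]=C('a')+3=4+3=7
L[10]='c': occ=1, LF[10]=C('c')+1=10+1=11
L[11]='a': occ=4, LF[11]=C('a')+4=4+4=8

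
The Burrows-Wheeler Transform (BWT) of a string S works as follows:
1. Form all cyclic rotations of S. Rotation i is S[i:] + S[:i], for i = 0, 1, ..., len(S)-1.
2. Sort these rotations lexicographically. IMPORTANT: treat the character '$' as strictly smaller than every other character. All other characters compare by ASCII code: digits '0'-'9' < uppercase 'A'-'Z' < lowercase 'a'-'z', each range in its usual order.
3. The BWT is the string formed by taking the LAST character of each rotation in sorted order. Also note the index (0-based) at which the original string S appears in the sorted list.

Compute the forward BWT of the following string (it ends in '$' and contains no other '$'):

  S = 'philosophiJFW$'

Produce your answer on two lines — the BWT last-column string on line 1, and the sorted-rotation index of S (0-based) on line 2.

Answer: WJiFpphhislo$o
12

Derivation:
All 14 rotations (rotation i = S[i:]+S[:i]):
  rot[0] = philosophiJFW$
  rot[1] = hilosophiJFW$p
  rot[2] = ilosophiJFW$ph
  rot[3] = losophiJFW$phi
  rot[4] = osophiJFW$phil
  rot[5] = sophiJFW$philo
  rot[6] = ophiJFW$philos
  rot[7] = phiJFW$philoso
  rot[8] = hiJFW$philosop
  rot[9] = iJFW$philosoph
  rot[10] = JFW$philosophi
  rot[11] = FW$philosophiJ
  rot[12] = W$philosophiJF
  rot[13] = $philosophiJFW
Sorted (with $ < everything):
  sorted[0] = $philosophiJFW  (last char: 'W')
  sorted[1] = FW$philosophiJ  (last char: 'J')
  sorted[2] = JFW$philosophi  (last char: 'i')
  sorted[3] = W$philosophiJF  (last char: 'F')
  sorted[4] = hiJFW$philosop  (last char: 'p')
  sorted[5] = hilosophiJFW$p  (last char: 'p')
  sorted[6] = iJFW$philosoph  (last char: 'h')
  sorted[7] = ilosophiJFW$ph  (last char: 'h')
  sorted[8] = losophiJFW$phi  (last char: 'i')
  sorted[9] = ophiJFW$philos  (last char: 's')
  sorted[10] = osophiJFW$phil  (last char: 'l')
  sorted[11] = phiJFW$philoso  (last char: 'o')
  sorted[12] = philosophiJFW$  (last char: '$')
  sorted[13] = sophiJFW$philo  (last char: 'o')
Last column: WJiFpphhislo$o
Original string S is at sorted index 12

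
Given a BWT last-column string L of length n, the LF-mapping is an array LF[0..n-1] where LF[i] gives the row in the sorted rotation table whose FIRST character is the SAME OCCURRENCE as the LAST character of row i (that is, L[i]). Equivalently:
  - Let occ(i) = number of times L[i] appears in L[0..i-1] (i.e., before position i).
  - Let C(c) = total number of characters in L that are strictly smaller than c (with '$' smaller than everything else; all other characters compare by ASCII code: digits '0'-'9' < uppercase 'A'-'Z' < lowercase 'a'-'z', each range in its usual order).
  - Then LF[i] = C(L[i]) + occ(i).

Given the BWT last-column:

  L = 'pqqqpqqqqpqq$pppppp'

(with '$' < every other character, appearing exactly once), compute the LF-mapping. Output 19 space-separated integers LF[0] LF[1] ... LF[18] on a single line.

Char counts: '$':1, 'p':9, 'q':9
C (first-col start): C('$')=0, C('p')=1, C('q')=10
L[0]='p': occ=0, LF[0]=C('p')+0=1+0=1
L[1]='q': occ=0, LF[1]=C('q')+0=10+0=10
L[2]='q': occ=1, LF[2]=C('q')+1=10+1=11
L[3]='q': occ=2, LF[3]=C('q')+2=10+2=12
L[4]='p': occ=1, LF[4]=C('p')+1=1+1=2
L[5]='q': occ=3, LF[5]=C('q')+3=10+3=13
L[6]='q': occ=4, LF[6]=C('q')+4=10+4=14
L[7]='q': occ=5, LF[7]=C('q')+5=10+5=15
L[8]='q': occ=6, LF[8]=C('q')+6=10+6=16
L[9]='p': occ=2, LF[9]=C('p')+2=1+2=3
L[10]='q': occ=7, LF[10]=C('q')+7=10+7=17
L[11]='q': occ=8, LF[11]=C('q')+8=10+8=18
L[12]='$': occ=0, LF[12]=C('$')+0=0+0=0
L[13]='p': occ=3, LF[13]=C('p')+3=1+3=4
L[14]='p': occ=4, LF[14]=C('p')+4=1+4=5
L[15]='p': occ=5, LF[15]=C('p')+5=1+5=6
L[16]='p': occ=6, LF[16]=C('p')+6=1+6=7
L[17]='p': occ=7, LF[17]=C('p')+7=1+7=8
L[18]='p': occ=8, LF[18]=C('p')+8=1+8=9

Answer: 1 10 11 12 2 13 14 15 16 3 17 18 0 4 5 6 7 8 9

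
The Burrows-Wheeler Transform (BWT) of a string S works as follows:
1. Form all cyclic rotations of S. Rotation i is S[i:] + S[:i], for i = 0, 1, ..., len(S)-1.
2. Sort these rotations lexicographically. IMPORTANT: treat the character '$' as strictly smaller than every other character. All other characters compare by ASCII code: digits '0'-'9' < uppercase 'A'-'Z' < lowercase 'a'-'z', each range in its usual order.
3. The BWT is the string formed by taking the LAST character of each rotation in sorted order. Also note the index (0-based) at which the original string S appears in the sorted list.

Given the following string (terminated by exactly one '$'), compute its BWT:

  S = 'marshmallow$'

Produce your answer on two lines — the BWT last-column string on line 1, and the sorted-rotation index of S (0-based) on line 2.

Answer: wmmsalh$laro
7

Derivation:
All 12 rotations (rotation i = S[i:]+S[:i]):
  rot[0] = marshmallow$
  rot[1] = arshmallow$m
  rot[2] = rshmallow$ma
  rot[3] = shmallow$mar
  rot[4] = hmallow$mars
  rot[5] = mallow$marsh
  rot[6] = allow$marshm
  rot[7] = llow$marshma
  rot[8] = low$marshmal
  rot[9] = ow$marshmall
  rot[10] = w$marshmallo
  rot[11] = $marshmallow
Sorted (with $ < everything):
  sorted[0] = $marshmallow  (last char: 'w')
  sorted[1] = allow$marshm  (last char: 'm')
  sorted[2] = arshmallow$m  (last char: 'm')
  sorted[3] = hmallow$mars  (last char: 's')
  sorted[4] = llow$marshma  (last char: 'a')
  sorted[5] = low$marshmal  (last char: 'l')
  sorted[6] = mallow$marsh  (last char: 'h')
  sorted[7] = marshmallow$  (last char: '$')
  sorted[8] = ow$marshmall  (last char: 'l')
  sorted[9] = rshmallow$ma  (last char: 'a')
  sorted[10] = shmallow$mar  (last char: 'r')
  sorted[11] = w$marshmallo  (last char: 'o')
Last column: wmmsalh$laro
Original string S is at sorted index 7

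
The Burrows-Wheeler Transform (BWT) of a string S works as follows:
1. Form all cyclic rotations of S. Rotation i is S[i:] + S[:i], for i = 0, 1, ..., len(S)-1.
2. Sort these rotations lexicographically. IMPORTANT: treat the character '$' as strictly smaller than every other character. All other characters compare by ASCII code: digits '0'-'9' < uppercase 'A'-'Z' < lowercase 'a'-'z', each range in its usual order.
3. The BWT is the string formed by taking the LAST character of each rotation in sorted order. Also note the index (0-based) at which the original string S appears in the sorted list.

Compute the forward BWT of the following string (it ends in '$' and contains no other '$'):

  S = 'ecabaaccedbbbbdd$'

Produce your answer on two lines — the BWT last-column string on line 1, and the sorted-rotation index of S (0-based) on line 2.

Answer: dbcaadbbbeacdeb$c
15

Derivation:
All 17 rotations (rotation i = S[i:]+S[:i]):
  rot[0] = ecabaaccedbbbbdd$
  rot[1] = cabaaccedbbbbdd$e
  rot[2] = abaaccedbbbbdd$ec
  rot[3] = baaccedbbbbdd$eca
  rot[4] = aaccedbbbbdd$ecab
  rot[5] = accedbbbbdd$ecaba
  rot[6] = ccedbbbbdd$ecabaa
  rot[7] = cedbbbbdd$ecabaac
  rot[8] = edbbbbdd$ecabaacc
  rot[9] = dbbbbdd$ecabaacce
  rot[10] = bbbbdd$ecabaacced
  rot[11] = bbbdd$ecabaaccedb
  rot[12] = bbdd$ecabaaccedbb
  rot[13] = bdd$ecabaaccedbbb
  rot[14] = dd$ecabaaccedbbbb
  rot[15] = d$ecabaaccedbbbbd
  rot[16] = $ecabaaccedbbbbdd
Sorted (with $ < everything):
  sorted[0] = $ecabaaccedbbbbdd  (last char: 'd')
  sorted[1] = aaccedbbbbdd$ecab  (last char: 'b')
  sorted[2] = abaaccedbbbbdd$ec  (last char: 'c')
  sorted[3] = accedbbbbdd$ecaba  (last char: 'a')
  sorted[4] = baaccedbbbbdd$eca  (last char: 'a')
  sorted[5] = bbbbdd$ecabaacced  (last char: 'd')
  sorted[6] = bbbdd$ecabaaccedb  (last char: 'b')
  sorted[7] = bbdd$ecabaaccedbb  (last char: 'b')
  sorted[8] = bdd$ecabaaccedbbb  (last char: 'b')
  sorted[9] = cabaaccedbbbbdd$e  (last char: 'e')
  sorted[10] = ccedbbbbdd$ecabaa  (last char: 'a')
  sorted[11] = cedbbbbdd$ecabaac  (last char: 'c')
  sorted[12] = d$ecabaaccedbbbbd  (last char: 'd')
  sorted[13] = dbbbbdd$ecabaacce  (last char: 'e')
  sorted[14] = dd$ecabaaccedbbbb  (last char: 'b')
  sorted[15] = ecabaaccedbbbbdd$  (last char: '$')
  sorted[16] = edbbbbdd$ecabaacc  (last char: 'c')
Last column: dbcaadbbbeacdeb$c
Original string S is at sorted index 15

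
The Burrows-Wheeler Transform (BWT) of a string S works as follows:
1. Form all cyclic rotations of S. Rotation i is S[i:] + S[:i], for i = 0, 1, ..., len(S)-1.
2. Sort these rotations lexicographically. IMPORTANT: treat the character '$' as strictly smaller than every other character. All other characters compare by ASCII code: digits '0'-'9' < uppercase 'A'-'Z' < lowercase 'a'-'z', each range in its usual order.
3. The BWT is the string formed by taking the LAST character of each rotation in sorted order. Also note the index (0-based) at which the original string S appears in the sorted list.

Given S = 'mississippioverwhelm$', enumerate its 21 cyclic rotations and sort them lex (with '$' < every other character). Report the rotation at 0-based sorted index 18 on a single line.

All 21 rotations (rotation i = S[i:]+S[:i]):
  rot[0] = mississippioverwhelm$
  rot[1] = ississippioverwhelm$m
  rot[2] = ssissippioverwhelm$mi
  rot[3] = sissippioverwhelm$mis
  rot[4] = issippioverwhelm$miss
  rot[5] = ssippioverwhelm$missi
  rot[6] = sippioverwhelm$missis
  rot[7] = ippioverwhelm$mississ
  rot[8] = ppioverwhelm$mississi
  rot[9] = pioverwhelm$mississip
  rot[10] = ioverwhelm$mississipp
  rot[11] = overwhelm$mississippi
  rot[12] = verwhelm$mississippio
  rot[13] = erwhelm$mississippiov
  rot[14] = rwhelm$mississippiove
  rot[15] = whelm$mississippiover
  rot[16] = helm$mississippioverw
  rot[17] = elm$mississippioverwh
  rot[18] = lm$mississippioverwhe
  rot[19] = m$mississippioverwhel
  rot[20] = $mississippioverwhelm
Sorted (with $ < everything):
  sorted[0] = $mississippioverwhelm
  sorted[1] = elm$mississippioverwh
  sorted[2] = erwhelm$mississippiov
  sorted[3] = helm$mississippioverw
  sorted[4] = ioverwhelm$mississipp
  sorted[5] = ippioverwhelm$mississ
  sorted[6] = issippioverwhelm$miss
  sorted[7] = ississippioverwhelm$m
  sorted[8] = lm$mississippioverwhe
  sorted[9] = m$mississippioverwhel
  sorted[10] = mississippioverwhelm$
  sorted[11] = overwhelm$mississippi
  sorted[12] = pioverwhelm$mississip
  sorted[13] = ppioverwhelm$mississi
  sorted[14] = rwhelm$mississippiove
  sorted[15] = sippioverwhelm$missis
  sorted[16] = sissippioverwhelm$mis
  sorted[17] = ssippioverwhelm$missi
  sorted[18] = ssissippioverwhelm$mi
  sorted[19] = verwhelm$mississippio
  sorted[20] = whelm$mississippiover
sorted[18] = ssissippioverwhelm$mi

Answer: ssissippioverwhelm$mi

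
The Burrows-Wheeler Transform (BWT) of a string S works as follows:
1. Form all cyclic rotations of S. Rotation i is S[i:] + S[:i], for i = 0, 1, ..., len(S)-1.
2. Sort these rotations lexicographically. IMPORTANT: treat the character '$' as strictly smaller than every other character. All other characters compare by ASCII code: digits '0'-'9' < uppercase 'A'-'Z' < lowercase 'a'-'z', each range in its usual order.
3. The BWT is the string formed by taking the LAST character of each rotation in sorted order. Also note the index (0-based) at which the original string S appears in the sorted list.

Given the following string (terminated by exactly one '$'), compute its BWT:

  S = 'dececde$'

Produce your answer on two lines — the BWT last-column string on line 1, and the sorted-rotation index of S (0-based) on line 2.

All 8 rotations (rotation i = S[i:]+S[:i]):
  rot[0] = dececde$
  rot[1] = ececde$d
  rot[2] = cecde$de
  rot[3] = ecde$dec
  rot[4] = cde$dece
  rot[5] = de$decec
  rot[6] = e$dececd
  rot[7] = $dececde
Sorted (with $ < everything):
  sorted[0] = $dececde  (last char: 'e')
  sorted[1] = cde$dece  (last char: 'e')
  sorted[2] = cecde$de  (last char: 'e')
  sorted[3] = de$decec  (last char: 'c')
  sorted[4] = dececde$  (last char: '$')
  sorted[5] = e$dececd  (last char: 'd')
  sorted[6] = ecde$dec  (last char: 'c')
  sorted[7] = ececde$d  (last char: 'd')
Last column: eeec$dcd
Original string S is at sorted index 4

Answer: eeec$dcd
4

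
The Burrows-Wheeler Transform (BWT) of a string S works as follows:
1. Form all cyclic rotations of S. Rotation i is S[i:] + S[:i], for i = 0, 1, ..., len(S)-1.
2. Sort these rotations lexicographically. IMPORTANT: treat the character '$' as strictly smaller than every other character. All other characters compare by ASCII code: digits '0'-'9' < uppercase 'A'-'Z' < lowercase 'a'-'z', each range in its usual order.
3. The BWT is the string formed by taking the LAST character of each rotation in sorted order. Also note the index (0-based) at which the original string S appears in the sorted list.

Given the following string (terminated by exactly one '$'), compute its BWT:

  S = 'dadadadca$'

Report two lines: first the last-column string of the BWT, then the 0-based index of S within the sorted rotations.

Answer: acdddd$aaa
6

Derivation:
All 10 rotations (rotation i = S[i:]+S[:i]):
  rot[0] = dadadadca$
  rot[1] = adadadca$d
  rot[2] = dadadca$da
  rot[3] = adadca$dad
  rot[4] = dadca$dada
  rot[5] = adca$dadad
  rot[6] = dca$dadada
  rot[7] = ca$dadadad
  rot[8] = a$dadadadc
  rot[9] = $dadadadca
Sorted (with $ < everything):
  sorted[0] = $dadadadca  (last char: 'a')
  sorted[1] = a$dadadadc  (last char: 'c')
  sorted[2] = adadadca$d  (last char: 'd')
  sorted[3] = adadca$dad  (last char: 'd')
  sorted[4] = adca$dadad  (last char: 'd')
  sorted[5] = ca$dadadad  (last char: 'd')
  sorted[6] = dadadadca$  (last char: '$')
  sorted[7] = dadadca$da  (last char: 'a')
  sorted[8] = dadca$dada  (last char: 'a')
  sorted[9] = dca$dadada  (last char: 'a')
Last column: acdddd$aaa
Original string S is at sorted index 6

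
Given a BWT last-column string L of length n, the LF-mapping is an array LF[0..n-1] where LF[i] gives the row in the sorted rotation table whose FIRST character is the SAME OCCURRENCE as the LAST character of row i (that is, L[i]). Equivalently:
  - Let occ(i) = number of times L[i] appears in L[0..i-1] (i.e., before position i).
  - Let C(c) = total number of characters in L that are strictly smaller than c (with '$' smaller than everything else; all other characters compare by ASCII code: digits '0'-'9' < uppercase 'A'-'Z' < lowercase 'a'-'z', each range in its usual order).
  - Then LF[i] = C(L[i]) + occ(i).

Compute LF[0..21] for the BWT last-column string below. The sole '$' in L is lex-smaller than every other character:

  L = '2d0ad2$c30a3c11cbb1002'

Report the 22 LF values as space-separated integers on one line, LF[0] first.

Char counts: '$':1, '0':4, '1':3, '2':3, '3':2, 'a':2, 'b':2, 'c':3, 'd':2
C (first-col start): C('$')=0, C('0')=1, C('1')=5, C('2')=8, C('3')=11, C('a')=13, C('b')=15, C('c')=17, C('d')=20
L[0]='2': occ=0, LF[0]=C('2')+0=8+0=8
L[1]='d': occ=0, LF[1]=C('d')+0=20+0=20
L[2]='0': occ=0, LF[2]=C('0')+0=1+0=1
L[3]='a': occ=0, LF[3]=C('a')+0=13+0=13
L[4]='d': occ=1, LF[4]=C('d')+1=20+1=21
L[5]='2': occ=1, LF[5]=C('2')+1=8+1=9
L[6]='$': occ=0, LF[6]=C('$')+0=0+0=0
L[7]='c': occ=0, LF[7]=C('c')+0=17+0=17
L[8]='3': occ=0, LF[8]=C('3')+0=11+0=11
L[9]='0': occ=1, LF[9]=C('0')+1=1+1=2
L[10]='a': occ=1, LF[10]=C('a')+1=13+1=14
L[11]='3': occ=1, LF[11]=C('3')+1=11+1=12
L[12]='c': occ=1, LF[12]=C('c')+1=17+1=18
L[13]='1': occ=0, LF[13]=C('1')+0=5+0=5
L[14]='1': occ=1, LF[14]=C('1')+1=5+1=6
L[15]='c': occ=2, LF[15]=C('c')+2=17+2=19
L[16]='b': occ=0, LF[16]=C('b')+0=15+0=15
L[17]='b': occ=1, LF[17]=C('b')+1=15+1=16
L[18]='1': occ=2, LF[18]=C('1')+2=5+2=7
L[19]='0': occ=2, LF[19]=C('0')+2=1+2=3
L[20]='0': occ=3, LF[20]=C('0')+3=1+3=4
L[21]='2': occ=2, LF[21]=C('2')+2=8+2=10

Answer: 8 20 1 13 21 9 0 17 11 2 14 12 18 5 6 19 15 16 7 3 4 10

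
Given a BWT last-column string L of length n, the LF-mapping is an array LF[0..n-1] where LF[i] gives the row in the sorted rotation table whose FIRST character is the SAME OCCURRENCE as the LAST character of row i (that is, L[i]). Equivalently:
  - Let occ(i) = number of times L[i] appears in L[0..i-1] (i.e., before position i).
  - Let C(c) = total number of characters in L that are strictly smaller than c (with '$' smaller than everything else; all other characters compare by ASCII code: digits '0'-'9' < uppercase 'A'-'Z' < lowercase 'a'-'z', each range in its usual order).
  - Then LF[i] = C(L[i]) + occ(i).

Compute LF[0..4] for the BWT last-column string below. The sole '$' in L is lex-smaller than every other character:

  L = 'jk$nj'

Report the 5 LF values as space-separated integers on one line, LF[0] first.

Char counts: '$':1, 'j':2, 'k':1, 'n':1
C (first-col start): C('$')=0, C('j')=1, C('k')=3, C('n')=4
L[0]='j': occ=0, LF[0]=C('j')+0=1+0=1
L[1]='k': occ=0, LF[1]=C('k')+0=3+0=3
L[2]='$': occ=0, LF[2]=C('$')+0=0+0=0
L[3]='n': occ=0, LF[3]=C('n')+0=4+0=4
L[4]='j': occ=1, LF[4]=C('j')+1=1+1=2

Answer: 1 3 0 4 2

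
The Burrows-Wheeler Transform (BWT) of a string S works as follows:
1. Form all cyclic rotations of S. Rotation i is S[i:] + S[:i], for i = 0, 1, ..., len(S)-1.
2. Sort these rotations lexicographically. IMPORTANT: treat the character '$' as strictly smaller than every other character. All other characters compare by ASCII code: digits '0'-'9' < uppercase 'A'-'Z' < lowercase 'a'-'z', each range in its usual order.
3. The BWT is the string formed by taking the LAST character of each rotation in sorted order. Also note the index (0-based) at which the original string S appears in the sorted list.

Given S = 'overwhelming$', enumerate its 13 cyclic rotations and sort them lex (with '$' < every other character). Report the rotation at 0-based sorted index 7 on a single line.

Answer: ming$overwhel

Derivation:
All 13 rotations (rotation i = S[i:]+S[:i]):
  rot[0] = overwhelming$
  rot[1] = verwhelming$o
  rot[2] = erwhelming$ov
  rot[3] = rwhelming$ove
  rot[4] = whelming$over
  rot[5] = helming$overw
  rot[6] = elming$overwh
  rot[7] = lming$overwhe
  rot[8] = ming$overwhel
  rot[9] = ing$overwhelm
  rot[10] = ng$overwhelmi
  rot[11] = g$overwhelmin
  rot[12] = $overwhelming
Sorted (with $ < everything):
  sorted[0] = $overwhelming
  sorted[1] = elming$overwh
  sorted[2] = erwhelming$ov
  sorted[3] = g$overwhelmin
  sorted[4] = helming$overw
  sorted[5] = ing$overwhelm
  sorted[6] = lming$overwhe
  sorted[7] = ming$overwhel
  sorted[8] = ng$overwhelmi
  sorted[9] = overwhelming$
  sorted[10] = rwhelming$ove
  sorted[11] = verwhelming$o
  sorted[12] = whelming$over
sorted[7] = ming$overwhel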